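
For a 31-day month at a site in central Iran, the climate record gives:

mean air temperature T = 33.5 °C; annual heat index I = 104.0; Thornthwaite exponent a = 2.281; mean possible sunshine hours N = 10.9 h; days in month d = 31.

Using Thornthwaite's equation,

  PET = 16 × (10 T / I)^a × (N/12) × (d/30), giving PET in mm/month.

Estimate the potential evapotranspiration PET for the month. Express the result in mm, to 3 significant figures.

216 mm

10T/I = 10 × 33.5 / 104.0 = 3.2212
(10T/I)^a = 3.2212^2.281 = 14.4141
Uncorrected PET = 16 × 14.4141 = 230.626 mm
Correction = (N/12)(d/30) = (10.9/12)(31/30) = 0.9386
PET = 230.626 × 0.9386 = 216.466 mm/month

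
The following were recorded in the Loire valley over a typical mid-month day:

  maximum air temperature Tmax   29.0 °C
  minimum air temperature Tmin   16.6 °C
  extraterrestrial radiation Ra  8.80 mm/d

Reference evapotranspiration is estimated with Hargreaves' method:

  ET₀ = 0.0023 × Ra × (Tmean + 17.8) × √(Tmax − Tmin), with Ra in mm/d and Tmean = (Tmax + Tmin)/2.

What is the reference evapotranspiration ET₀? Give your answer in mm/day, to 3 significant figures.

Tmean = (29.0 + 16.6)/2 = 22.80 °C
ET₀ = 0.0023 × 8.80 × (22.80 + 17.8) × √12.4 = 0.0023 × 8.80 × 40.60 × 3.5214 = 2.8937 mm/d

2.89 mm/day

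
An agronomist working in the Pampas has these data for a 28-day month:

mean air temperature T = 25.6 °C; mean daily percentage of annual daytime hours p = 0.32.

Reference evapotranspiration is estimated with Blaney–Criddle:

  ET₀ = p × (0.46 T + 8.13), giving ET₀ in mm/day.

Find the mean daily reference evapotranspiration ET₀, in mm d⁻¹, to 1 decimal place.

6.4 mm d⁻¹

ET₀ = 0.32 × (0.46 × 25.6 + 8.13) = 0.32 × 19.906 = 6.3699 mm/d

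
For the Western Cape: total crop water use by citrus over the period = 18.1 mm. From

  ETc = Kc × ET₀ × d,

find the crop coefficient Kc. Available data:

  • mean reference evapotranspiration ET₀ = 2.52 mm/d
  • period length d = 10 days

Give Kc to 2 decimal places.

ETc = Kc × ET₀ × d  ⇒  Kc = ETc / (ET₀ × d)
Kc = 18.1 / (2.52 × 10) = 18.1 / 25.20 = 0.7183

0.72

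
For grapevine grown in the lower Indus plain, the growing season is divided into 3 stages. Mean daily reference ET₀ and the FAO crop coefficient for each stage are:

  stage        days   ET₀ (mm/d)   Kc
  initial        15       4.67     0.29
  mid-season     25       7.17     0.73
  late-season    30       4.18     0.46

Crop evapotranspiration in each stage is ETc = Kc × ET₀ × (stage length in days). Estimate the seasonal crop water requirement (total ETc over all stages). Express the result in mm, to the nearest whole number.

initial: 0.29 × 4.67 × 15 = 20.31 mm
mid-season: 0.73 × 7.17 × 25 = 130.85 mm
late-season: 0.46 × 4.18 × 30 = 57.68 mm
Seasonal total = 208.84 mm

209 mm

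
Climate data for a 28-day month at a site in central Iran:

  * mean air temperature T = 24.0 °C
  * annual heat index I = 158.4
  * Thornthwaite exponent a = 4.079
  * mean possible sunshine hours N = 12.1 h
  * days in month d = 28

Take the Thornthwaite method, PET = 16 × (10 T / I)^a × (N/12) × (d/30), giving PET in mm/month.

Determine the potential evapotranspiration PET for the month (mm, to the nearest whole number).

82 mm

10T/I = 10 × 24.0 / 158.4 = 1.5152
(10T/I)^a = 1.5152^4.079 = 5.4467
Uncorrected PET = 16 × 5.4467 = 87.147 mm
Correction = (N/12)(d/30) = (12.1/12)(28/30) = 0.9411
PET = 87.147 × 0.9411 = 82.014 mm/month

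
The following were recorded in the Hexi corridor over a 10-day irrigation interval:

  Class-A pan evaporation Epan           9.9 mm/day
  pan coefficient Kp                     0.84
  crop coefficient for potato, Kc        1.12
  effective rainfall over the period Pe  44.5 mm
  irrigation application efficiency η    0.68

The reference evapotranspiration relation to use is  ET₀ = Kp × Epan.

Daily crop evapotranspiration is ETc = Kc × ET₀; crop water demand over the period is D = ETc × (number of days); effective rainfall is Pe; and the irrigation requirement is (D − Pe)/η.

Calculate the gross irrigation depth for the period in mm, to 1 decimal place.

ET₀ = 0.84 × 9.9 = 8.3160 mm/d
ETc = Kc × ET₀ = 1.12 × 8.3160 = 9.3139 mm/d
Crop demand D = ETc × 10 d = 9.3139 × 10 = 93.139 mm
D − Pe = 93.139 − 44.5 = 48.639 mm
Gross irrigation = 48.639 / 0.68 = 71.528 mm

71.5 mm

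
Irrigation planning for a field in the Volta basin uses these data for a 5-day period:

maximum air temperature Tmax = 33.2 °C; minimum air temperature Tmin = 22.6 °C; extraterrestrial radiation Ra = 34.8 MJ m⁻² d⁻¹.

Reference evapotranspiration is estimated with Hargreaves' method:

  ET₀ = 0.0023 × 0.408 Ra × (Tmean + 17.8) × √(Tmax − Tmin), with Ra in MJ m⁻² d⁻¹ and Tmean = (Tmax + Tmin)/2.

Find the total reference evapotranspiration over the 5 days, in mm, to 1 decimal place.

24.3 mm

Tmean = (33.2 + 22.6)/2 = 27.90 °C
0.408 Ra = 0.408 × 34.8 = 14.1984 mm/d equivalent
ET₀ = 0.0023 × 14.1984 × (27.90 + 17.8) × √10.6 = 0.0023 × 14.1984 × 45.70 × 3.2558 = 4.8589 mm/d
Over 5 days: 4.8589 × 5 = 24.295 mm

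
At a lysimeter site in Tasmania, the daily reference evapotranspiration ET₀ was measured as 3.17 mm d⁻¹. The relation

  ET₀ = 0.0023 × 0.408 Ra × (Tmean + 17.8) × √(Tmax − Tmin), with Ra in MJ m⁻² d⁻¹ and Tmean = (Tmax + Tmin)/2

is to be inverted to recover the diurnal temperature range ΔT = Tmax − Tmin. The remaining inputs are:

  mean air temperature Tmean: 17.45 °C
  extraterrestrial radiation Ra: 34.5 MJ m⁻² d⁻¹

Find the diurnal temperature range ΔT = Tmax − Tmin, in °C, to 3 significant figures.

√ΔT = ET₀ / [0.0023 × 0.408 × Ra × (Tmean+17.8)] = 3.17 / (0.0023 × 14.0760 × 35.25) = 2.7777
ΔT = 2.7777² = 7.716 °C

7.72 °C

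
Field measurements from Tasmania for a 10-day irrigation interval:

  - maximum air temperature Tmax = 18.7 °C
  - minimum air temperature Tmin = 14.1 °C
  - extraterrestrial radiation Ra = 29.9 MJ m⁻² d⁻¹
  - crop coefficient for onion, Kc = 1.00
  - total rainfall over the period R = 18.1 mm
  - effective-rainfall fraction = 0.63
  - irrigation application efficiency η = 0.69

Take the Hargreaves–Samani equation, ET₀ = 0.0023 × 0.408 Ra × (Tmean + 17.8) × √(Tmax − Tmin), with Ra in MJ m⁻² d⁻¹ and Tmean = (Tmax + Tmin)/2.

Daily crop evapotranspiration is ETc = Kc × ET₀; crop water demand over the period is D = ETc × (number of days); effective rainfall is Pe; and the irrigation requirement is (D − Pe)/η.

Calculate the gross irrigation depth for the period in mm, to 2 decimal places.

Tmean = (18.7 + 14.1)/2 = 16.40 °C
0.408 Ra = 0.408 × 29.9 = 12.1992 mm/d equivalent
ET₀ = 0.0023 × 12.1992 × (16.40 + 17.8) × √4.6 = 0.0023 × 12.1992 × 34.20 × 2.1448 = 2.0581 mm/d
ETc = Kc × ET₀ = 1.00 × 2.0581 = 2.0581 mm/d
Crop demand D = ETc × 10 d = 2.0581 × 10 = 20.581 mm
Pe = 0.63 × 18.1 = 11.403 mm
D − Pe = 20.581 − 11.403 = 9.178 mm
Gross irrigation = 9.178 / 0.69 = 13.301 mm

13.30 mm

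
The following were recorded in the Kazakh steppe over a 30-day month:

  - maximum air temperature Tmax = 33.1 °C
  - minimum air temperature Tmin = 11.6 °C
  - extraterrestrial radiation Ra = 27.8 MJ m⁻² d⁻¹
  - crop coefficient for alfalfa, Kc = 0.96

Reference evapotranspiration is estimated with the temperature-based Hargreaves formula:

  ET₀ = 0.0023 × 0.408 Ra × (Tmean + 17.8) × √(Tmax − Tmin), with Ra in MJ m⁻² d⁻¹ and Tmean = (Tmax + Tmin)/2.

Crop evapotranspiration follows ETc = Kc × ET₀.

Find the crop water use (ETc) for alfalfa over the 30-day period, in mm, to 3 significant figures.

140 mm

Tmean = (33.1 + 11.6)/2 = 22.35 °C
0.408 Ra = 0.408 × 27.8 = 11.3424 mm/d equivalent
ET₀ = 0.0023 × 11.3424 × (22.35 + 17.8) × √21.5 = 0.0023 × 11.3424 × 40.15 × 4.6368 = 4.8566 mm/d
ETc = Kc × ET₀ = 0.96 × 4.8566 = 4.6623 mm/d
Over 30 days: 4.6623 × 30 = 139.869 mm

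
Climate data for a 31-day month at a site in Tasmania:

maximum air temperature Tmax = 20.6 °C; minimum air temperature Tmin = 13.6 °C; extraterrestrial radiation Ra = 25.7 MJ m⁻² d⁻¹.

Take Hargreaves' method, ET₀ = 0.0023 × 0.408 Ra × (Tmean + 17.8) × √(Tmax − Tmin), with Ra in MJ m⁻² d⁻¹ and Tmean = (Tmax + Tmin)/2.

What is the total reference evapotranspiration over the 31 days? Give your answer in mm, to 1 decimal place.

69.0 mm

Tmean = (20.6 + 13.6)/2 = 17.10 °C
0.408 Ra = 0.408 × 25.7 = 10.4856 mm/d equivalent
ET₀ = 0.0023 × 10.4856 × (17.10 + 17.8) × √7.0 = 0.0023 × 10.4856 × 34.90 × 2.6458 = 2.2269 mm/d
Over 31 days: 2.2269 × 31 = 69.034 mm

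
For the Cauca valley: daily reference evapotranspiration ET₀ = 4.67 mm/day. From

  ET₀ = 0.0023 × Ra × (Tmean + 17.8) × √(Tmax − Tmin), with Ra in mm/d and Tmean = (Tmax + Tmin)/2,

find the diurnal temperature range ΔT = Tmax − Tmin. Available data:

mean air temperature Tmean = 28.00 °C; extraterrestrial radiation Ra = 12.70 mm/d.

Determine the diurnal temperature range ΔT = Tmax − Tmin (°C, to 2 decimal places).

√ΔT = ET₀ / [0.0023 × Ra × (Tmean+17.8)] = 4.67 / (0.0023 × 12.70 × 45.80) = 3.4908
ΔT = 3.4908² = 12.186 °C

12.19 °C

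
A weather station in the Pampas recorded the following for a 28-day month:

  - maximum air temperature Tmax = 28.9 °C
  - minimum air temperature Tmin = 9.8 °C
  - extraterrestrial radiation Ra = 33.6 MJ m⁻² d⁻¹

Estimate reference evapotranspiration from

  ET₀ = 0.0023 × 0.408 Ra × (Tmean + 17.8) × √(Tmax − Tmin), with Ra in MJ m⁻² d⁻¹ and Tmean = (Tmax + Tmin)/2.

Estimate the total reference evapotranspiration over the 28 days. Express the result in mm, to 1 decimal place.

143.3 mm

Tmean = (28.9 + 9.8)/2 = 19.35 °C
0.408 Ra = 0.408 × 33.6 = 13.7088 mm/d equivalent
ET₀ = 0.0023 × 13.7088 × (19.35 + 17.8) × √19.1 = 0.0023 × 13.7088 × 37.15 × 4.3704 = 5.1193 mm/d
Over 28 days: 5.1193 × 28 = 143.340 mm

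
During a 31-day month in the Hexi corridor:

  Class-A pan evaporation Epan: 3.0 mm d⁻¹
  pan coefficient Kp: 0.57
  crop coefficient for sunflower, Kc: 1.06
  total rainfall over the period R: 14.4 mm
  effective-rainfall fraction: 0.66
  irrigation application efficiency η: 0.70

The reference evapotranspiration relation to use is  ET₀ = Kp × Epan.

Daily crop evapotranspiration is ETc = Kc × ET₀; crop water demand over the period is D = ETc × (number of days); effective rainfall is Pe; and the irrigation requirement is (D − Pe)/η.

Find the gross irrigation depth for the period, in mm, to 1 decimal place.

ET₀ = 0.57 × 3.0 = 1.7100 mm/d
ETc = Kc × ET₀ = 1.06 × 1.7100 = 1.8126 mm/d
Crop demand D = ETc × 31 d = 1.8126 × 31 = 56.191 mm
Pe = 0.66 × 14.4 = 9.504 mm
D − Pe = 56.191 − 9.504 = 46.687 mm
Gross irrigation = 46.687 / 0.70 = 66.696 mm

66.7 mm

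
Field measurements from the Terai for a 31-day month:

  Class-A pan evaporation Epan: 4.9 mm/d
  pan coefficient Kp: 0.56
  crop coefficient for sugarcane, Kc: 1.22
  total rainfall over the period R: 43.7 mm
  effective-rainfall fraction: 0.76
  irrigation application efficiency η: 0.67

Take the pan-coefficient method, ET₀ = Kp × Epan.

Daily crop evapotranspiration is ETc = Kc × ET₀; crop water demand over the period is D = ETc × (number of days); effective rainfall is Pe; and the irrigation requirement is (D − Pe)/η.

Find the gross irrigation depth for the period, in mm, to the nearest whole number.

ET₀ = 0.56 × 4.9 = 2.7440 mm/d
ETc = Kc × ET₀ = 1.22 × 2.7440 = 3.3477 mm/d
Crop demand D = ETc × 31 d = 3.3477 × 31 = 103.779 mm
Pe = 0.76 × 43.7 = 33.212 mm
D − Pe = 103.779 − 33.212 = 70.567 mm
Gross irrigation = 70.567 / 0.67 = 105.324 mm

105 mm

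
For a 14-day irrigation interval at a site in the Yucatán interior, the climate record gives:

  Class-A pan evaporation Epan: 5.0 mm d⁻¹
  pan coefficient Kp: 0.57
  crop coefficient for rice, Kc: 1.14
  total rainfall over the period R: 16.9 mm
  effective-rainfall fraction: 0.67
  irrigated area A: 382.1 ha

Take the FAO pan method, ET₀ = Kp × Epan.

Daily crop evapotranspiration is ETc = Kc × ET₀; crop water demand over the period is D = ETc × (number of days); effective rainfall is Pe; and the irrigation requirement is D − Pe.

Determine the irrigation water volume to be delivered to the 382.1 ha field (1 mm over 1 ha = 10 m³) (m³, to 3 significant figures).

ET₀ = 0.57 × 5.0 = 2.8500 mm/d
ETc = Kc × ET₀ = 1.14 × 2.8500 = 3.2490 mm/d
Crop demand D = ETc × 14 d = 3.2490 × 14 = 45.486 mm
Pe = 0.67 × 16.9 = 11.323 mm
D − Pe = 45.486 − 11.323 = 34.163 mm
Volume = 34.163 mm × 382.1 ha × 10 = 130536.8 m³

131000 m³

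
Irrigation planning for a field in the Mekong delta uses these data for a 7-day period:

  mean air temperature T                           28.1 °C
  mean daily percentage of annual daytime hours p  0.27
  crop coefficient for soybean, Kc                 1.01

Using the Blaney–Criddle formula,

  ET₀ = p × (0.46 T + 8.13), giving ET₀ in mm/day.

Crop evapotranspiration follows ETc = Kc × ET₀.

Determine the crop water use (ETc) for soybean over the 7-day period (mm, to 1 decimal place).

ET₀ = 0.27 × (0.46 × 28.1 + 8.13) = 0.27 × 21.056 = 5.6851 mm/d
ETc = Kc × ET₀ = 1.01 × 5.6851 = 5.7420 mm/d
Over 7 days: 5.7420 × 7 = 40.194 mm

40.2 mm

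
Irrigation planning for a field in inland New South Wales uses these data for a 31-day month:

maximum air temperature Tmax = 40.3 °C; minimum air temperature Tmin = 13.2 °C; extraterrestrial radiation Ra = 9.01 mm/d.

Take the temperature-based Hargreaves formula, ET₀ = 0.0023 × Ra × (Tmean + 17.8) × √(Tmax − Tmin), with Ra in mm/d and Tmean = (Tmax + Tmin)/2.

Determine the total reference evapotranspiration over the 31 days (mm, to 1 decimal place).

Tmean = (40.3 + 13.2)/2 = 26.75 °C
ET₀ = 0.0023 × 9.01 × (26.75 + 17.8) × √27.1 = 0.0023 × 9.01 × 44.55 × 5.2058 = 4.8060 mm/d
Over 31 days: 4.8060 × 31 = 148.986 mm

149.0 mm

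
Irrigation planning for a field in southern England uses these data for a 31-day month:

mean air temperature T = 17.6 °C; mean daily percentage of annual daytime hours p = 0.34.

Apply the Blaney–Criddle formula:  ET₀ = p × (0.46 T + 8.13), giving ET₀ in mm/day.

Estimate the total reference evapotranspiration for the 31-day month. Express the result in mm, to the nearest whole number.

ET₀ = 0.34 × (0.46 × 17.6 + 8.13) = 0.34 × 16.226 = 5.5168 mm/d
Monthly total = 5.5168 × 31 = 171.021 mm

171 mm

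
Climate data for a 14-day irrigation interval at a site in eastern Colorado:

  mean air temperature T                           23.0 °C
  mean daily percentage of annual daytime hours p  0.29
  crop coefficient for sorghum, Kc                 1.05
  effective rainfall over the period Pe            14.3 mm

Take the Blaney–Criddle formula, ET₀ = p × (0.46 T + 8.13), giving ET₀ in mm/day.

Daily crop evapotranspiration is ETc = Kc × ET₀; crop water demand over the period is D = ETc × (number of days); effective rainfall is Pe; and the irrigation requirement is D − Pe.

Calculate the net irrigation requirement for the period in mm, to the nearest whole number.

65 mm

ET₀ = 0.29 × (0.46 × 23.0 + 8.13) = 0.29 × 18.710 = 5.4259 mm/d
ETc = Kc × ET₀ = 1.05 × 5.4259 = 5.6972 mm/d
Crop demand D = ETc × 14 d = 5.6972 × 14 = 79.761 mm
D − Pe = 79.761 − 14.3 = 65.461 mm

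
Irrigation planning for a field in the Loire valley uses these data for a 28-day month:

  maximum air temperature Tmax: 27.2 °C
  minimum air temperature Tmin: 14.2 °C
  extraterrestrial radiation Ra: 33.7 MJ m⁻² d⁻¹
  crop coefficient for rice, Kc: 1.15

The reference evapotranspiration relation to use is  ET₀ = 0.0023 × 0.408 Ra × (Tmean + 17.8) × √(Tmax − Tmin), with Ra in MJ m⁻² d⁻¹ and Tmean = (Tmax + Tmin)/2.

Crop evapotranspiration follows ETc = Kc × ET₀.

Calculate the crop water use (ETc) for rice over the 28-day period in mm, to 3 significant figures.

141 mm

Tmean = (27.2 + 14.2)/2 = 20.70 °C
0.408 Ra = 0.408 × 33.7 = 13.7496 mm/d equivalent
ET₀ = 0.0023 × 13.7496 × (20.70 + 17.8) × √13.0 = 0.0023 × 13.7496 × 38.50 × 3.6056 = 4.3899 mm/d
ETc = Kc × ET₀ = 1.15 × 4.3899 = 5.0484 mm/d
Over 28 days: 5.0484 × 28 = 141.355 mm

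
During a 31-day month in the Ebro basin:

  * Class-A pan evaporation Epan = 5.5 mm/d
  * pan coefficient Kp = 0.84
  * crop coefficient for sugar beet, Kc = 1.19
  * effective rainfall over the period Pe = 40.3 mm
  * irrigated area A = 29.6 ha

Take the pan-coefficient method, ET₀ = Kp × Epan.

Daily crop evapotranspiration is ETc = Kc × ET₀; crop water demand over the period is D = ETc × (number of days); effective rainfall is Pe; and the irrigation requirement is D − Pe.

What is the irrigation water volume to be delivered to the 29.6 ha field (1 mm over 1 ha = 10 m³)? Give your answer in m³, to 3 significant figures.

38500 m³

ET₀ = 0.84 × 5.5 = 4.6200 mm/d
ETc = Kc × ET₀ = 1.19 × 4.6200 = 5.4978 mm/d
Crop demand D = ETc × 31 d = 5.4978 × 31 = 170.432 mm
D − Pe = 170.432 − 40.3 = 130.132 mm
Volume = 130.132 mm × 29.6 ha × 10 = 38519.1 m³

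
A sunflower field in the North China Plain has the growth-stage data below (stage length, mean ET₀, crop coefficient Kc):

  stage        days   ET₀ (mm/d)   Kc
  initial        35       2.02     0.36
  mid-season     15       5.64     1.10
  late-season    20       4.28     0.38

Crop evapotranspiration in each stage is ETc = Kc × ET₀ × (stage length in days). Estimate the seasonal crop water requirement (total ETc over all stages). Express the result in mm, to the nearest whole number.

initial: 0.36 × 2.02 × 35 = 25.45 mm
mid-season: 1.10 × 5.64 × 15 = 93.06 mm
late-season: 0.38 × 4.28 × 20 = 32.53 mm
Seasonal total = 151.04 mm

151 mm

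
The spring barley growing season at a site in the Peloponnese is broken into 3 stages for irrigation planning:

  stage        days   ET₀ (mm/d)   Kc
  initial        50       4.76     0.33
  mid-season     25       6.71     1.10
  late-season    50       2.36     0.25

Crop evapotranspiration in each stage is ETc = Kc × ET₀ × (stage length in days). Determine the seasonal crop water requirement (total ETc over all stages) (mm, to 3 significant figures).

293 mm

initial: 0.33 × 4.76 × 50 = 78.54 mm
mid-season: 1.10 × 6.71 × 25 = 184.53 mm
late-season: 0.25 × 2.36 × 50 = 29.50 mm
Seasonal total = 292.57 mm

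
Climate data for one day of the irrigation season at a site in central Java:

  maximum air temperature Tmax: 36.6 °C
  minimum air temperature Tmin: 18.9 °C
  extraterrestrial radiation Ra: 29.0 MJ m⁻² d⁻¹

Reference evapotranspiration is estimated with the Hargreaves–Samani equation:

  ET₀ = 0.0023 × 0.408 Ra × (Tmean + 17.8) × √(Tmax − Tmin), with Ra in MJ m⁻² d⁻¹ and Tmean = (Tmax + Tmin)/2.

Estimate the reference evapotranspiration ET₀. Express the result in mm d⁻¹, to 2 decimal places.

Tmean = (36.6 + 18.9)/2 = 27.75 °C
0.408 Ra = 0.408 × 29.0 = 11.8320 mm/d equivalent
ET₀ = 0.0023 × 11.8320 × (27.75 + 17.8) × √17.7 = 0.0023 × 11.8320 × 45.55 × 4.2071 = 5.2150 mm/d

5.22 mm d⁻¹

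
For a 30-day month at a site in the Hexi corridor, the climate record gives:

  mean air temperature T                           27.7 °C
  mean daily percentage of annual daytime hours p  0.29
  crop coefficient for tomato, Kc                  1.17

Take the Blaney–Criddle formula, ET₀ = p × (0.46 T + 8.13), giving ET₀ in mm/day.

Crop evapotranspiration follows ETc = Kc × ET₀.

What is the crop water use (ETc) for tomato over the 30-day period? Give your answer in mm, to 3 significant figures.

ET₀ = 0.29 × (0.46 × 27.7 + 8.13) = 0.29 × 20.872 = 6.0529 mm/d
ETc = Kc × ET₀ = 1.17 × 6.0529 = 7.0819 mm/d
Over 30 days: 7.0819 × 30 = 212.457 mm

212 mm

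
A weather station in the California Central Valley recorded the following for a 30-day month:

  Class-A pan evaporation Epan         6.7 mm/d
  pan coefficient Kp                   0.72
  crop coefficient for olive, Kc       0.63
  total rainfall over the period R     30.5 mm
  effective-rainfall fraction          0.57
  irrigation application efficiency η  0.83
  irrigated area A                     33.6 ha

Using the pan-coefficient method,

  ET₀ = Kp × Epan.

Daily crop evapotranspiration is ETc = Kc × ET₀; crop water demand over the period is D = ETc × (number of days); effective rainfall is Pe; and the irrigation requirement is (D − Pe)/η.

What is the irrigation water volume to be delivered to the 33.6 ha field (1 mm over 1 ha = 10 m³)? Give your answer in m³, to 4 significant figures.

ET₀ = 0.72 × 6.7 = 4.8240 mm/d
ETc = Kc × ET₀ = 0.63 × 4.8240 = 3.0391 mm/d
Crop demand D = ETc × 30 d = 3.0391 × 30 = 91.173 mm
Pe = 0.57 × 30.5 = 17.385 mm
D − Pe = 91.173 − 17.385 = 73.788 mm
Gross irrigation = 73.788 / 0.83 = 88.901 mm
Volume = 88.901 mm × 33.6 ha × 10 = 29870.7 m³

29870 m³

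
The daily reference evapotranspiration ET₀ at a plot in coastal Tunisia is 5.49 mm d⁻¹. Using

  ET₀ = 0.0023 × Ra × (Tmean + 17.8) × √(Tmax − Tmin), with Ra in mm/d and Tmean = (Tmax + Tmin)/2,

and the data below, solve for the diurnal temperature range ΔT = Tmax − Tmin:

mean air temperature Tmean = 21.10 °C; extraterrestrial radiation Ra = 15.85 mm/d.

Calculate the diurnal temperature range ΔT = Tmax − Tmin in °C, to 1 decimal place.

√ΔT = ET₀ / [0.0023 × Ra × (Tmean+17.8)] = 5.49 / (0.0023 × 15.85 × 38.90) = 3.8714
ΔT = 3.8714² = 14.988 °C

15.0 °C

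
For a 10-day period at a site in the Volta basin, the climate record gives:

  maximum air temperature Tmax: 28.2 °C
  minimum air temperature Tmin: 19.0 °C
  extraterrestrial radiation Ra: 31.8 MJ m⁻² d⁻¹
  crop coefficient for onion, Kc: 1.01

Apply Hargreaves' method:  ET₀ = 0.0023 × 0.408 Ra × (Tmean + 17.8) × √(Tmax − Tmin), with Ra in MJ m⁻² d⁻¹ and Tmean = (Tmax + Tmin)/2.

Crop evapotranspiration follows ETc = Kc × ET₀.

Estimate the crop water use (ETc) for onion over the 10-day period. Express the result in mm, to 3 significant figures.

Tmean = (28.2 + 19.0)/2 = 23.60 °C
0.408 Ra = 0.408 × 31.8 = 12.9744 mm/d equivalent
ET₀ = 0.0023 × 12.9744 × (23.60 + 17.8) × √9.2 = 0.0023 × 12.9744 × 41.40 × 3.0332 = 3.7473 mm/d
ETc = Kc × ET₀ = 1.01 × 3.7473 = 3.7848 mm/d
Over 10 days: 3.7848 × 10 = 37.848 mm

37.8 mm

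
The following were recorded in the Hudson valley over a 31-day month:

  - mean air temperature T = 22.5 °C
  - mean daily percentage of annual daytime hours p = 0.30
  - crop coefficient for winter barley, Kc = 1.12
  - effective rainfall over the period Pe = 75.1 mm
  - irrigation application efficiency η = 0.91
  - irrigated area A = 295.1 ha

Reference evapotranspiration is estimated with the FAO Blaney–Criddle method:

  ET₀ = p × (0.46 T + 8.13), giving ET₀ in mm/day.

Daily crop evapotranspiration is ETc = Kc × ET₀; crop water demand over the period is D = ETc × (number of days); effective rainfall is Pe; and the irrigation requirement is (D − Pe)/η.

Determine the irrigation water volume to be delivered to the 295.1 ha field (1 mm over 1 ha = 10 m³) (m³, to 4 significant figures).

380700 m³

ET₀ = 0.30 × (0.46 × 22.5 + 8.13) = 0.30 × 18.480 = 5.5440 mm/d
ETc = Kc × ET₀ = 1.12 × 5.5440 = 6.2093 mm/d
Crop demand D = ETc × 31 d = 6.2093 × 31 = 192.488 mm
D − Pe = 192.488 − 75.1 = 117.388 mm
Gross irrigation = 117.388 / 0.91 = 128.998 mm
Volume = 128.998 mm × 295.1 ha × 10 = 380673.1 m³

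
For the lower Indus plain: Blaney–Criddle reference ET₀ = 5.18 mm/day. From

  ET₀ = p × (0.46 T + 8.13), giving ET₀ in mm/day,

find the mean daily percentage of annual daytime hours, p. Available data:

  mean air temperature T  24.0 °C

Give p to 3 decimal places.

0.270

p = ET₀ / (0.46 T + 8.13) = 5.18 / (0.46 × 24.0 + 8.13) = 5.18 / 19.170 = 0.2702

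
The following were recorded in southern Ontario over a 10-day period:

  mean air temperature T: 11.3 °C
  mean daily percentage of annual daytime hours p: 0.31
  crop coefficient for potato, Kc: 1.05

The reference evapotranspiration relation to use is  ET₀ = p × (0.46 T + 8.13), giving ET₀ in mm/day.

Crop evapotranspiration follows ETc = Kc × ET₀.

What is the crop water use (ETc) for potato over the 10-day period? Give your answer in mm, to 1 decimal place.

43.4 mm

ET₀ = 0.31 × (0.46 × 11.3 + 8.13) = 0.31 × 13.328 = 4.1317 mm/d
ETc = Kc × ET₀ = 1.05 × 4.1317 = 4.3383 mm/d
Over 10 days: 4.3383 × 10 = 43.383 mm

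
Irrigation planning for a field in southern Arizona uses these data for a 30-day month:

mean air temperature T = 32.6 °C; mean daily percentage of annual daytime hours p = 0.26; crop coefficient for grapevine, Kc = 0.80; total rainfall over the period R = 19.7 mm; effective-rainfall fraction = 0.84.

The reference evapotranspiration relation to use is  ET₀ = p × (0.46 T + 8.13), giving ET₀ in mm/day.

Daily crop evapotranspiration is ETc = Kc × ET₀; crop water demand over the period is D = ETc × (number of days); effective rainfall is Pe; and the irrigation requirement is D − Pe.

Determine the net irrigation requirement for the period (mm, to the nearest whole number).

128 mm

ET₀ = 0.26 × (0.46 × 32.6 + 8.13) = 0.26 × 23.126 = 6.0128 mm/d
ETc = Kc × ET₀ = 0.80 × 6.0128 = 4.8102 mm/d
Crop demand D = ETc × 30 d = 4.8102 × 30 = 144.306 mm
Pe = 0.84 × 19.7 = 16.548 mm
D − Pe = 144.306 − 16.548 = 127.758 mm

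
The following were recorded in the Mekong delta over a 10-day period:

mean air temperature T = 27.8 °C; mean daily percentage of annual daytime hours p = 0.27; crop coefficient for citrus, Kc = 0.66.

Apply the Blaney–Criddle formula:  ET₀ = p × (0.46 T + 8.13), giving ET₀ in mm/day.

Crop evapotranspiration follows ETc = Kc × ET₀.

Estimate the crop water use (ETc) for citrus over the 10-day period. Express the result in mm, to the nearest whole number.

ET₀ = 0.27 × (0.46 × 27.8 + 8.13) = 0.27 × 20.918 = 5.6479 mm/d
ETc = Kc × ET₀ = 0.66 × 5.6479 = 3.7276 mm/d
Over 10 days: 3.7276 × 10 = 37.276 mm

37 mm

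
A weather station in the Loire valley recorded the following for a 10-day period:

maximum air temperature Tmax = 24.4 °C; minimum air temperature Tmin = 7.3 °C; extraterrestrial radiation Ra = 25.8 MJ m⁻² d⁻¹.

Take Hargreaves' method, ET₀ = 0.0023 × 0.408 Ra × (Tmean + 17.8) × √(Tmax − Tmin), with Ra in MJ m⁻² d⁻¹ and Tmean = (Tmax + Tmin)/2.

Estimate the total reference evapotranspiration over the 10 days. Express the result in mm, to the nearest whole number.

34 mm

Tmean = (24.4 + 7.3)/2 = 15.85 °C
0.408 Ra = 0.408 × 25.8 = 10.5264 mm/d equivalent
ET₀ = 0.0023 × 10.5264 × (15.85 + 17.8) × √17.1 = 0.0023 × 10.5264 × 33.65 × 4.1352 = 3.3689 mm/d
Over 10 days: 3.3689 × 10 = 33.689 mm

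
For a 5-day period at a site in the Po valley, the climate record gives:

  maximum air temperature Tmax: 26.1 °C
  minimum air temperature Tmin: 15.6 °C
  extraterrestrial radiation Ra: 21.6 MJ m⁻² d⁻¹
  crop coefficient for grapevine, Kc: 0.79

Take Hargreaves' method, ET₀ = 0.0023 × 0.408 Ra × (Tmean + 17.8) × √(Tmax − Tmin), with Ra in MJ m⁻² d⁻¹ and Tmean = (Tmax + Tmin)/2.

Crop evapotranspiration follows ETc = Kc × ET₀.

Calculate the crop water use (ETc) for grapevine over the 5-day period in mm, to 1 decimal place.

Tmean = (26.1 + 15.6)/2 = 20.85 °C
0.408 Ra = 0.408 × 21.6 = 8.8128 mm/d equivalent
ET₀ = 0.0023 × 8.8128 × (20.85 + 17.8) × √10.5 = 0.0023 × 8.8128 × 38.65 × 3.2404 = 2.5386 mm/d
ETc = Kc × ET₀ = 0.79 × 2.5386 = 2.0055 mm/d
Over 5 days: 2.0055 × 5 = 10.028 mm

10.0 mm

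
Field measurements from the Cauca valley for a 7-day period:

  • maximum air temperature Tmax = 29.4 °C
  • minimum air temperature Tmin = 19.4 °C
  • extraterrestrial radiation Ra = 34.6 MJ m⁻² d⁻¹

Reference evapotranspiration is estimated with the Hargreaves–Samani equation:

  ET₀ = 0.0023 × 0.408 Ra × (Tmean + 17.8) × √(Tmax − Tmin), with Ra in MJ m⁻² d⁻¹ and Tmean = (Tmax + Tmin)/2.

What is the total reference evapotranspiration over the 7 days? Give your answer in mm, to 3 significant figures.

30.3 mm

Tmean = (29.4 + 19.4)/2 = 24.40 °C
0.408 Ra = 0.408 × 34.6 = 14.1168 mm/d equivalent
ET₀ = 0.0023 × 14.1168 × (24.40 + 17.8) × √10.0 = 0.0023 × 14.1168 × 42.20 × 3.1623 = 4.3329 mm/d
Over 7 days: 4.3329 × 7 = 30.330 mm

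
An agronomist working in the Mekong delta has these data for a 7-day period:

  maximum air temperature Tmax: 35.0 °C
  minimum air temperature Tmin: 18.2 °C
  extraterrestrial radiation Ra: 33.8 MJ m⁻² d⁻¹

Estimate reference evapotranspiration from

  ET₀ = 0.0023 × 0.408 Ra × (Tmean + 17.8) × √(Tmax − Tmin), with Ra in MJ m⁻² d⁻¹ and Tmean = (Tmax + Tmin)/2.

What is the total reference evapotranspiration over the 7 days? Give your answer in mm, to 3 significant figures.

40.4 mm

Tmean = (35.0 + 18.2)/2 = 26.60 °C
0.408 Ra = 0.408 × 33.8 = 13.7904 mm/d equivalent
ET₀ = 0.0023 × 13.7904 × (26.60 + 17.8) × √16.8 = 0.0023 × 13.7904 × 44.40 × 4.0988 = 5.7722 mm/d
Over 7 days: 5.7722 × 7 = 40.405 mm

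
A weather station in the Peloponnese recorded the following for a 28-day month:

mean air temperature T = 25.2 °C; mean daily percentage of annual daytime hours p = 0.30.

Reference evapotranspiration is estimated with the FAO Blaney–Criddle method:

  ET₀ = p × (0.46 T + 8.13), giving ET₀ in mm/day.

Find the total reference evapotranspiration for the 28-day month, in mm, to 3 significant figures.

166 mm

ET₀ = 0.30 × (0.46 × 25.2 + 8.13) = 0.30 × 19.722 = 5.9166 mm/d
Monthly total = 5.9166 × 28 = 165.665 mm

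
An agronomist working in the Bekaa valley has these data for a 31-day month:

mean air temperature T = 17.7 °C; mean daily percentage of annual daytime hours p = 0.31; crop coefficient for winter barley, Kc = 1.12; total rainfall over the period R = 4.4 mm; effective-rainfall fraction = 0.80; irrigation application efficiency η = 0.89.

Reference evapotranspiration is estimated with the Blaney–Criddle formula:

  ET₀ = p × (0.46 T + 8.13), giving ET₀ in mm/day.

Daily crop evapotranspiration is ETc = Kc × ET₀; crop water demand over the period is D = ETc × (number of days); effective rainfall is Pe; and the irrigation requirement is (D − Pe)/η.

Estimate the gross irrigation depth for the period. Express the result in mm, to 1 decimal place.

ET₀ = 0.31 × (0.46 × 17.7 + 8.13) = 0.31 × 16.272 = 5.0443 mm/d
ETc = Kc × ET₀ = 1.12 × 5.0443 = 5.6496 mm/d
Crop demand D = ETc × 31 d = 5.6496 × 31 = 175.138 mm
Pe = 0.80 × 4.4 = 3.520 mm
D − Pe = 175.138 − 3.520 = 171.618 mm
Gross irrigation = 171.618 / 0.89 = 192.829 mm

192.8 mm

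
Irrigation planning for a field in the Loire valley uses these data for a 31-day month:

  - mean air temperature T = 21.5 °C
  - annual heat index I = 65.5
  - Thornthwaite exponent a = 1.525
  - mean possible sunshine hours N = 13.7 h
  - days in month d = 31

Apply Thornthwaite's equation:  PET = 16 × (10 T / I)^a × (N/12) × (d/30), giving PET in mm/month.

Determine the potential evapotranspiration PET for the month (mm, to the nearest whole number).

116 mm

10T/I = 10 × 21.5 / 65.5 = 3.2824
(10T/I)^a = 3.2824^1.525 = 6.1262
Uncorrected PET = 16 × 6.1262 = 98.019 mm
Correction = (N/12)(d/30) = (13.7/12)(31/30) = 1.1797
PET = 98.019 × 1.1797 = 115.633 mm/month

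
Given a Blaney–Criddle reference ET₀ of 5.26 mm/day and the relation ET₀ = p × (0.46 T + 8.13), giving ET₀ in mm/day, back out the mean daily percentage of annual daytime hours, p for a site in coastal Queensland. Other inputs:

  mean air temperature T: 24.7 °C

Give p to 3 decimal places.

0.270

p = ET₀ / (0.46 T + 8.13) = 5.26 / (0.46 × 24.7 + 8.13) = 5.26 / 19.492 = 0.2699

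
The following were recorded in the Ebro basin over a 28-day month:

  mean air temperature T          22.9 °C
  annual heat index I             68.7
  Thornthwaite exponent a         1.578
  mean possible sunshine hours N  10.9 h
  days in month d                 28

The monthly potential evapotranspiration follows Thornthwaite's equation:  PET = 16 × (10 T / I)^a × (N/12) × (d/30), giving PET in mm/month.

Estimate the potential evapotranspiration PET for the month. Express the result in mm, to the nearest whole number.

91 mm

10T/I = 10 × 22.9 / 68.7 = 3.3333
(10T/I)^a = 3.3333^1.578 = 6.6849
Uncorrected PET = 16 × 6.6849 = 106.958 mm
Correction = (N/12)(d/30) = (10.9/12)(28/30) = 0.8478
PET = 106.958 × 0.8478 = 90.679 mm/month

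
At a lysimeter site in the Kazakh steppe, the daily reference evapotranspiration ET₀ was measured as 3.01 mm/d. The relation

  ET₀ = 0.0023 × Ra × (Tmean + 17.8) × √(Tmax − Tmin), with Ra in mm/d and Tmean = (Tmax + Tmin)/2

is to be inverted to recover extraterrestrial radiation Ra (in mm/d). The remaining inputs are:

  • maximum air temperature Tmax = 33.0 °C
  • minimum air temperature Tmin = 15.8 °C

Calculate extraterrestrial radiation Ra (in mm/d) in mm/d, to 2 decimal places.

Tmean = 24.40 °C; √ΔT = 4.1473
Ra = ET₀ / [0.0023 × (Tmean+17.8) × √ΔT] = 3.01 / (0.0023 × 42.20 × 4.1473) = 7.478 mm/d

7.48 mm/d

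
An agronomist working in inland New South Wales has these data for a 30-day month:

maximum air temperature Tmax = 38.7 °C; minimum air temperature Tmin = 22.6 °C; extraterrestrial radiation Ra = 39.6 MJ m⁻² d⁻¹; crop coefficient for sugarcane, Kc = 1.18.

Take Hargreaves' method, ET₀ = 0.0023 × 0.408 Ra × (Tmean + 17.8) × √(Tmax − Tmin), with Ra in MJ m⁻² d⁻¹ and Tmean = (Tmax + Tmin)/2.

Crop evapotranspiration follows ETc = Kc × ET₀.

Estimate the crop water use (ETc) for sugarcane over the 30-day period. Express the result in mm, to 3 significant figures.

Tmean = (38.7 + 22.6)/2 = 30.65 °C
0.408 Ra = 0.408 × 39.6 = 16.1568 mm/d equivalent
ET₀ = 0.0023 × 16.1568 × (30.65 + 17.8) × √16.1 = 0.0023 × 16.1568 × 48.45 × 4.0125 = 7.2242 mm/d
ETc = Kc × ET₀ = 1.18 × 7.2242 = 8.5246 mm/d
Over 30 days: 8.5246 × 30 = 255.738 mm

256 mm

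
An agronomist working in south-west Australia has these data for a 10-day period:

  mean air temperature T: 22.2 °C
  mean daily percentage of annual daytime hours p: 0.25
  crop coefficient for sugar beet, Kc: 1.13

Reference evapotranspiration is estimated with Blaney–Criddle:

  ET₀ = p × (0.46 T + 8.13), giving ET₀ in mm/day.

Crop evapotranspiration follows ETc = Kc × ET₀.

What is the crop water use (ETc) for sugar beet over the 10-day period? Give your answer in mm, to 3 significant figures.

51.8 mm

ET₀ = 0.25 × (0.46 × 22.2 + 8.13) = 0.25 × 18.342 = 4.5855 mm/d
ETc = Kc × ET₀ = 1.13 × 4.5855 = 5.1816 mm/d
Over 10 days: 5.1816 × 10 = 51.816 mm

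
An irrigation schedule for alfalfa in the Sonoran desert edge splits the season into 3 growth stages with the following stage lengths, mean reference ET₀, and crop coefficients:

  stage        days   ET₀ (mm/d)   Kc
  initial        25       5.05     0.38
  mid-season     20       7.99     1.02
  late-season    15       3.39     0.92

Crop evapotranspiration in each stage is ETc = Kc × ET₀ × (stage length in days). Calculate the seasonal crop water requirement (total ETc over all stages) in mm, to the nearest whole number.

258 mm

initial: 0.38 × 5.05 × 25 = 47.98 mm
mid-season: 1.02 × 7.99 × 20 = 163.00 mm
late-season: 0.92 × 3.39 × 15 = 46.78 mm
Seasonal total = 257.76 mm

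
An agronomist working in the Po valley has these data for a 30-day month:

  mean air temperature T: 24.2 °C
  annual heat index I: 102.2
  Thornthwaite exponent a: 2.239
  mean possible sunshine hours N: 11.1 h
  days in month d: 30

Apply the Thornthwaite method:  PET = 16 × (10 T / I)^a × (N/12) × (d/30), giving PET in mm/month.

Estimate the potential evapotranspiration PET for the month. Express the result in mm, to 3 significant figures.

10T/I = 10 × 24.2 / 102.2 = 2.3679
(10T/I)^a = 2.3679^2.239 = 6.8897
Uncorrected PET = 16 × 6.8897 = 110.235 mm
Correction = (N/12)(d/30) = (11.1/12)(30/30) = 0.9250
PET = 110.235 × 0.9250 = 101.967 mm/month

102 mm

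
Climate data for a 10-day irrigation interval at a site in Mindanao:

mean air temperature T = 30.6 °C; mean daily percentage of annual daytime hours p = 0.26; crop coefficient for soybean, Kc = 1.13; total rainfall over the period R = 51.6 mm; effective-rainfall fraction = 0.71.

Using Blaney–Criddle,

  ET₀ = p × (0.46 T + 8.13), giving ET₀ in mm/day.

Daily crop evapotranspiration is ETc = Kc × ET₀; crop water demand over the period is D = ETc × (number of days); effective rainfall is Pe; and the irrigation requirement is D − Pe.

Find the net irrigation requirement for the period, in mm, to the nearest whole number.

ET₀ = 0.26 × (0.46 × 30.6 + 8.13) = 0.26 × 22.206 = 5.7736 mm/d
ETc = Kc × ET₀ = 1.13 × 5.7736 = 6.5242 mm/d
Crop demand D = ETc × 10 d = 6.5242 × 10 = 65.242 mm
Pe = 0.71 × 51.6 = 36.636 mm
D − Pe = 65.242 − 36.636 = 28.606 mm

29 mm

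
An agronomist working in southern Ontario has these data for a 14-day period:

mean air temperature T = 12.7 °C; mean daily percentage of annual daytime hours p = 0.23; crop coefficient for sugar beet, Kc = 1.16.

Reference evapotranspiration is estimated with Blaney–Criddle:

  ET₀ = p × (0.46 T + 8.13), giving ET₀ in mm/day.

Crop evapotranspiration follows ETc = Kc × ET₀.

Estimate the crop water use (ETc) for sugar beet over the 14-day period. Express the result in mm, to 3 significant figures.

ET₀ = 0.23 × (0.46 × 12.7 + 8.13) = 0.23 × 13.972 = 3.2136 mm/d
ETc = Kc × ET₀ = 1.16 × 3.2136 = 3.7278 mm/d
Over 14 days: 3.7278 × 14 = 52.189 mm

52.2 mm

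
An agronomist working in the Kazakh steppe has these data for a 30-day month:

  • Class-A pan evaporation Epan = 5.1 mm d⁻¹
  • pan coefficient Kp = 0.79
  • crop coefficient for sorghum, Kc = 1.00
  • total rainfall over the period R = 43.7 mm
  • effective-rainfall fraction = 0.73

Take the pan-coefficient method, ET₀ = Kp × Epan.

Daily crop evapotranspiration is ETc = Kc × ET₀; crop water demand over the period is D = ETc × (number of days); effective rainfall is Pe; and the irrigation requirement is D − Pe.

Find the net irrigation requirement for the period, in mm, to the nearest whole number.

ET₀ = 0.79 × 5.1 = 4.0290 mm/d
ETc = Kc × ET₀ = 1.00 × 4.0290 = 4.0290 mm/d
Crop demand D = ETc × 30 d = 4.0290 × 30 = 120.870 mm
Pe = 0.73 × 43.7 = 31.901 mm
D − Pe = 120.870 − 31.901 = 88.969 mm

89 mm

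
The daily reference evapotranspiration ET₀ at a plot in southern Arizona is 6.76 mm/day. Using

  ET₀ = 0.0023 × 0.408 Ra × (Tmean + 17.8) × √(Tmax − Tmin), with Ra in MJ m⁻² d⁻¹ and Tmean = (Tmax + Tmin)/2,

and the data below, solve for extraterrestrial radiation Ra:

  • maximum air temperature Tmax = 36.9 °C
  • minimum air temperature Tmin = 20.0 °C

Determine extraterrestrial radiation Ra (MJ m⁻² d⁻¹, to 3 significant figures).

Tmean = (36.9+20.0)/2 = 28.45 °C; ΔT = 16.9
Ra = ET₀ / [0.0023 × 0.408 × (Tmean+17.8) × √ΔT]
   = 6.76 / (0.0023 × 0.408 × 46.25 × 4.1110) = 37.888 MJ m⁻² d⁻¹

37.9 MJ m⁻² d⁻¹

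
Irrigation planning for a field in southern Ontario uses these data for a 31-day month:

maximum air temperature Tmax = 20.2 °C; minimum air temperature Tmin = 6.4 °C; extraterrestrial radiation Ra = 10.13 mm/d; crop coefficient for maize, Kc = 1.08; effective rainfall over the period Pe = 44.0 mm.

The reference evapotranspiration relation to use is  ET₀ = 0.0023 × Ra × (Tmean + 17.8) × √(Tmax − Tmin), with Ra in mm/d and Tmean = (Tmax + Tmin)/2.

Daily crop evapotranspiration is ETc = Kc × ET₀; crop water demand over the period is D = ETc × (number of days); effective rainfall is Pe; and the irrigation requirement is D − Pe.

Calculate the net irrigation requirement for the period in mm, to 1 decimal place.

Tmean = (20.2 + 6.4)/2 = 13.30 °C
ET₀ = 0.0023 × 10.13 × (13.30 + 17.8) × √13.8 = 0.0023 × 10.13 × 31.10 × 3.7148 = 2.6917 mm/d
ETc = Kc × ET₀ = 1.08 × 2.6917 = 2.9070 mm/d
Crop demand D = ETc × 31 d = 2.9070 × 31 = 90.117 mm
D − Pe = 90.117 − 44.0 = 46.117 mm

46.1 mm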